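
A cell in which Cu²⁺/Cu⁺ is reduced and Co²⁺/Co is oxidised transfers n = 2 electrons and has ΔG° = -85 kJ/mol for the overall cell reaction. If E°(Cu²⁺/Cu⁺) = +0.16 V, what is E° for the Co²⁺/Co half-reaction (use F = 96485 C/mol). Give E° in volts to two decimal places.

-0.28 V

E°cell = −ΔG°/(nF) = −(-85×10³)/((2)(96485)) = +0.440 V.
Since Cu²⁺/Cu⁺ is the cathode and Co²⁺/Co the anode, E°cell = E°(Cu²⁺/Cu⁺) − E°(Co²⁺/Co).
So E°(Co²⁺/Co) = E°(Cu²⁺/Cu⁺) − E°cell = (+0.16) − (+0.440) = -0.28 V.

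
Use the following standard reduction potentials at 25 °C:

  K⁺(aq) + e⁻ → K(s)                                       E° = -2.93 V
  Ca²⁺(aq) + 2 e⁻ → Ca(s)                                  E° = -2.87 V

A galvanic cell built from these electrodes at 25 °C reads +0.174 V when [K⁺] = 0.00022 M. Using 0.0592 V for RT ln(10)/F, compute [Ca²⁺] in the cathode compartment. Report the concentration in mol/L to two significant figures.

Ca²⁺/Ca is the cathode, K⁺/K the anode: E°cell = +0.06 V, n = 2.
Overall reaction: Ca²⁺(aq) + 2 K(s) → Ca(s) + 2 K⁺(aq); Q = [K⁺]^2/[Ca²⁺]^1.
From E = E° − (0.0592/n) log Q: log Q = (E° − E)·n/0.0592 = (+0.06 − (+0.174))·2/0.0592 = -3.8514.
So 1·log[Ca²⁺] = 2·log(0.00022) − log Q = -7.3152 − (-3.8514) = -3.4638; [Ca²⁺] = 10^(-3.4638) ≈ 0.00034 M.

0.00034 M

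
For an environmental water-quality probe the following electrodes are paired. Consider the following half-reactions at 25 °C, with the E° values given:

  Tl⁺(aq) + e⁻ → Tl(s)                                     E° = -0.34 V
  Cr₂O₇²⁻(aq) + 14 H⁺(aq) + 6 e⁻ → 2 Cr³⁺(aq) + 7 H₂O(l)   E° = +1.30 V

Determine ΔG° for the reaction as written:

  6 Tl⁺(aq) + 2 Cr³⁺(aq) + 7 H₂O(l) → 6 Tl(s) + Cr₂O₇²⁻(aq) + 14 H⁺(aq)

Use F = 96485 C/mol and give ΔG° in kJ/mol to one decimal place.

+949.4 kJ/mol

As written, Tl⁺/Tl is reduced (cathode) and Cr₂O₇²⁻/Cr³⁺ is oxidised (anode), so E°cell = (-0.34) − (+1.30) = -1.64 V.
Balancing electrons gives n = 6.
ΔG° = −nFE° = −(6)(96485)(-1.64) = 949,412 J = +949.4 kJ/mol.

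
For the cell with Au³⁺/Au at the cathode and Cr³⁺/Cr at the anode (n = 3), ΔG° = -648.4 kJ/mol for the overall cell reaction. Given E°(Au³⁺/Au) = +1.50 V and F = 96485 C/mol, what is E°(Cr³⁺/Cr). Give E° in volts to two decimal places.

E°cell = −ΔG°/(nF) = −(-648.4×10³)/((3)(96485)) = +2.240 V.
Since Au³⁺/Au is the cathode and Cr³⁺/Cr the anode, E°cell = E°(Au³⁺/Au) − E°(Cr³⁺/Cr).
So E°(Cr³⁺/Cr) = E°(Au³⁺/Au) − E°cell = (+1.50) − (+2.240) = -0.74 V.

-0.74 V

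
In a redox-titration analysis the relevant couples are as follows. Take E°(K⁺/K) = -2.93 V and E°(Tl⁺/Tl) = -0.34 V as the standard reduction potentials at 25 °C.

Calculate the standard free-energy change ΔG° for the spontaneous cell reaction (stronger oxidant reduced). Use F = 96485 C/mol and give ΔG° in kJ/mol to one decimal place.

-249.9 kJ/mol

Tl⁺/Tl (E° = -0.34 V) is the cathode; K⁺/K (E° = -2.93 V) is the anode, so E°cell = +2.59 V.
Balancing electrons gives n = 1 (lcm of 1 and 1).
ΔG° = −nFE° = −(1)(96485)(+2.59) = -249,896 J = -249.9 kJ/mol.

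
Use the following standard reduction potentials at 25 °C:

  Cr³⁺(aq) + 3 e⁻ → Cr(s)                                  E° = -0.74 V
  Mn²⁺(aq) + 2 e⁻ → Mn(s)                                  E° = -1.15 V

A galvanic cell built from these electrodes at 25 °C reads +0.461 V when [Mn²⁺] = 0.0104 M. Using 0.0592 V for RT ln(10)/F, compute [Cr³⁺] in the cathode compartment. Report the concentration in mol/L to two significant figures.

0.41 M

Cr³⁺/Cr is the cathode, Mn²⁺/Mn the anode: E°cell = +0.41 V, n = 6.
Overall reaction: 2 Cr³⁺(aq) + 3 Mn(s) → 2 Cr(s) + 3 Mn²⁺(aq); Q = [Mn²⁺]^3/[Cr³⁺]^2.
From E = E° − (0.0592/n) log Q: log Q = (E° − E)·n/0.0592 = (+0.41 − (+0.461))·6/0.0592 = -5.1689.
So 2·log[Cr³⁺] = 3·log(0.0104) − log Q = -5.9489 − (-5.1689) = -0.7800; log[Cr³⁺] = -0.7800 / 2 = -0.3900; [Cr³⁺] = 10^(-0.3900) ≈ 0.41 M.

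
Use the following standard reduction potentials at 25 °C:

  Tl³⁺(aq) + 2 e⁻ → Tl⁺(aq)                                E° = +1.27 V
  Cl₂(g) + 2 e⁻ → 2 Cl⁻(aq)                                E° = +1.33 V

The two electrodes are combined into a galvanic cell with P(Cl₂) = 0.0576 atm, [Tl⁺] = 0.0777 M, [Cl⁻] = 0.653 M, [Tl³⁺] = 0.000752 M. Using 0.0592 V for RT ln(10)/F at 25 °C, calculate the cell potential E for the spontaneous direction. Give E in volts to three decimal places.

Cl₂/Cl⁻ is the cathode (higher E°), Tl³⁺/Tl⁺ the anode: E°cell = +1.33 − (+1.27) = +0.06 V, n = 2.
Overall: Cl₂(g) + Tl⁺(aq) → 2 Cl⁻(aq) + Tl³⁺(aq)
Q = [Cl⁻]^2·[Tl³⁺] / (P(Cl₂)·[Tl⁺]); log Q = -1.145.
E = E° − (0.0592/n) log Q = +0.06 − (0.0592/2)(-1.145) = +0.094 V.

+0.094 V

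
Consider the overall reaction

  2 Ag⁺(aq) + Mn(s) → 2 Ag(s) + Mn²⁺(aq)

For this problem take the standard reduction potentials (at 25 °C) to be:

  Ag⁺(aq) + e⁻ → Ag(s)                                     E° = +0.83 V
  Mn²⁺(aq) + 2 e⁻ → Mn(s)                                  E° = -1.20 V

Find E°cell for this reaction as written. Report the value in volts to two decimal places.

The Ag⁺/Ag couple has the higher reduction potential, so it is the cathode; Mn²⁺/Mn is oxidised at the anode.
E°cell = E°(cathode) − E°(anode) = (+0.83) − (-1.20) = +2.03 V.

+2.03 V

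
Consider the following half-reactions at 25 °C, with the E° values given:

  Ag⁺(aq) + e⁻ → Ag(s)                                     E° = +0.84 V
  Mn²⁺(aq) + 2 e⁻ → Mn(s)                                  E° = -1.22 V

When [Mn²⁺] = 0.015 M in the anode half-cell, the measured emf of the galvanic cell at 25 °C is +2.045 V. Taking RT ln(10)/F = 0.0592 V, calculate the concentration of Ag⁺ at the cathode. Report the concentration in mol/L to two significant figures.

Ag⁺/Ag is the cathode, Mn²⁺/Mn the anode: E°cell = +2.06 V, n = 2.
Overall reaction: 2 Ag⁺(aq) + Mn(s) → 2 Ag(s) + Mn²⁺(aq); Q = [Mn²⁺]^1/[Ag⁺]^2.
From E = E° − (0.0592/n) log Q: log Q = (E° − E)·n/0.0592 = (+2.06 − (+2.045))·2/0.0592 = 0.5068.
So 2·log[Ag⁺] = 1·log(0.015) − log Q = -1.8239 − (0.5068) = -2.3307; log[Ag⁺] = -2.3307 / 2 = -1.1654; [Ag⁺] = 10^(-1.1654) ≈ 0.068 M.

0.068 M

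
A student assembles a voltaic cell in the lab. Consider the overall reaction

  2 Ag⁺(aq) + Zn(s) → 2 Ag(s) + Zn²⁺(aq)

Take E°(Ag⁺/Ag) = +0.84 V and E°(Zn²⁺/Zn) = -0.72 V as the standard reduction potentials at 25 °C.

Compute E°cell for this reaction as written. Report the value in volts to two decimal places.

+1.56 V

The Ag⁺/Ag couple has the higher reduction potential, so it is the cathode; Zn²⁺/Zn is oxidised at the anode.
E°cell = E°(cathode) − E°(anode) = (+0.84) − (-0.72) = +1.56 V.
Since E°cell > 0, the reaction is spontaneous under standard conditions.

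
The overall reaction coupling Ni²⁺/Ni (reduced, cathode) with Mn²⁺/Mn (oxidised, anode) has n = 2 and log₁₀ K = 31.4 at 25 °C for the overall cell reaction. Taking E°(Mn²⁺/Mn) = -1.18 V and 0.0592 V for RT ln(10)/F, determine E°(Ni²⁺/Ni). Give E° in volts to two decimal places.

E°cell = (0.0592/n)·log K = (0.0592/2)(31.4) = +0.929 V.
Since Ni²⁺/Ni is the cathode and Mn²⁺/Mn the anode, E°cell = E°(Ni²⁺/Ni) − E°(Mn²⁺/Mn).
So E°(Ni²⁺/Ni) = E°cell + E°(Mn²⁺/Mn) = +0.929 + (-1.18) = -0.25 V.

-0.25 V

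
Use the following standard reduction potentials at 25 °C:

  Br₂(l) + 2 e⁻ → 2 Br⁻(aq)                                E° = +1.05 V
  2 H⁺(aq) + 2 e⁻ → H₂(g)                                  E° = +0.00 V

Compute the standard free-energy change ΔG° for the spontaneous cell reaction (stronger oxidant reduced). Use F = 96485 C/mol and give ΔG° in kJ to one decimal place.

Br₂/Br⁻ (E° = +1.05 V) is the cathode; H⁺/H₂ (E° = +0.00 V) is the anode, so E°cell = +1.05 V.
Balancing electrons gives n = 2 (lcm of 2 and 2).
ΔG° = −nFE° = −(2)(96485)(+1.05) = -202,618 J = -202.6 kJ.

-202.6 kJ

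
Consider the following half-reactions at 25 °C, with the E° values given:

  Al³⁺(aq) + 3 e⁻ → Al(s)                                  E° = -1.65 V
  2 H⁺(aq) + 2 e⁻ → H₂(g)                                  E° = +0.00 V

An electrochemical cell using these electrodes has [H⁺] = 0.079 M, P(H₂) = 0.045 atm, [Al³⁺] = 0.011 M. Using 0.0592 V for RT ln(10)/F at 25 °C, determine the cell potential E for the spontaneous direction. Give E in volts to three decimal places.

+1.663 V

H⁺/H₂ is the cathode (higher E°), Al³⁺/Al the anode: E°cell = +0.00 − (-1.65) = +1.65 V, n = 6.
Overall: 6 H⁺(aq) + 2 Al(s) → 3 H₂(g) + 2 Al³⁺(aq)
Q = P(H₂)^3·[Al³⁺]^2 / ([H⁺]^6); log Q = -1.343.
E = E° − (0.0592/n) log Q = +1.65 − (0.0592/6)(-1.343) = +1.663 V.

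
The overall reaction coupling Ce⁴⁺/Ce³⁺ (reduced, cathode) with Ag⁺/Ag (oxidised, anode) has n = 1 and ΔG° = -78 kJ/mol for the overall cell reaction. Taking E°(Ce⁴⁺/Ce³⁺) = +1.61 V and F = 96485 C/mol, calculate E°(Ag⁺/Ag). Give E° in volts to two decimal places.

+0.80 V

E°cell = −ΔG°/(nF) = −(-78×10³)/((1)(96485)) = +0.808 V.
Since Ce⁴⁺/Ce³⁺ is the cathode and Ag⁺/Ag the anode, E°cell = E°(Ce⁴⁺/Ce³⁺) − E°(Ag⁺/Ag).
So E°(Ag⁺/Ag) = E°(Ce⁴⁺/Ce³⁺) − E°cell = (+1.61) − (+0.808) = +0.80 V.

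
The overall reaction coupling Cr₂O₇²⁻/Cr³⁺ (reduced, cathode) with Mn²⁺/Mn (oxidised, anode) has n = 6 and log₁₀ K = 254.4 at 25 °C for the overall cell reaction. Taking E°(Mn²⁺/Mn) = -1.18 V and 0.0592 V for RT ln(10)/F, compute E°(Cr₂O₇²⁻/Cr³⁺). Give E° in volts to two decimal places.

E°cell = (0.0592/n)·log K = (0.0592/6)(254.4) = +2.510 V.
Since Cr₂O₇²⁻/Cr³⁺ is the cathode and Mn²⁺/Mn the anode, E°cell = E°(Cr₂O₇²⁻/Cr³⁺) − E°(Mn²⁺/Mn).
So E°(Cr₂O₇²⁻/Cr³⁺) = E°cell + E°(Mn²⁺/Mn) = +2.510 + (-1.18) = +1.33 V.

+1.33 V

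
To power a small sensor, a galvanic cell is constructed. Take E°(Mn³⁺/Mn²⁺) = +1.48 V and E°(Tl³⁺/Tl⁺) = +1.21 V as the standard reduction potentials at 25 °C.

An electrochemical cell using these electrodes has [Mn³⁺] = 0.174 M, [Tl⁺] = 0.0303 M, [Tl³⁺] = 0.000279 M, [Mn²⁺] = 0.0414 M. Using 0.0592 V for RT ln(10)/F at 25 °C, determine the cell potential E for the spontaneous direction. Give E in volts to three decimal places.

Mn³⁺/Mn²⁺ is the cathode (higher E°), Tl³⁺/Tl⁺ the anode: E°cell = +1.48 − (+1.21) = +0.27 V, n = 2.
Overall: 2 Mn³⁺(aq) + Tl⁺(aq) → 2 Mn²⁺(aq) + Tl³⁺(aq)
Q = [Mn²⁺]^2·[Tl³⁺] / ([Mn³⁺]^2·[Tl⁺]); log Q = -3.283.
E = E° − (0.0592/n) log Q = +0.27 − (0.0592/2)(-3.283) = +0.367 V.

+0.367 V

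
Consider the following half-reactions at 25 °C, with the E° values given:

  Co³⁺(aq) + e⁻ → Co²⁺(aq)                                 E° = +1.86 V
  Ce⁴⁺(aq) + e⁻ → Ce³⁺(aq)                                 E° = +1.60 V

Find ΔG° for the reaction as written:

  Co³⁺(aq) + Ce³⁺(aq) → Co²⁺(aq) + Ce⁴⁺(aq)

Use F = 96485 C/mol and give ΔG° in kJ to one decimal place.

As written, Co³⁺/Co²⁺ is reduced (cathode) and Ce⁴⁺/Ce³⁺ is oxidised (anode), so E°cell = (+1.86) − (+1.60) = +0.26 V.
Balancing electrons gives n = 1.
ΔG° = −nFE° = −(1)(96485)(+0.26) = -25,086 J = -25.1 kJ.

-25.1 kJ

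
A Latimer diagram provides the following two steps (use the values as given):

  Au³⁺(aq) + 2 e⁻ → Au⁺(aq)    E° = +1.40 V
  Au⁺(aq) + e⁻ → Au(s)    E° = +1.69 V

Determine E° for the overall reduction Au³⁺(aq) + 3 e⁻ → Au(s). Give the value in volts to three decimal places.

Adding the free-energy changes (−nFE°) of the two steps gives −n₃FE°₃ = −n₁FE°₁ − n₂FE°₂.
E°₃ = (2×+1.40 + 1×+1.69) / 3 = (+4.490) / 3 = +1.497 V.

+1.497 V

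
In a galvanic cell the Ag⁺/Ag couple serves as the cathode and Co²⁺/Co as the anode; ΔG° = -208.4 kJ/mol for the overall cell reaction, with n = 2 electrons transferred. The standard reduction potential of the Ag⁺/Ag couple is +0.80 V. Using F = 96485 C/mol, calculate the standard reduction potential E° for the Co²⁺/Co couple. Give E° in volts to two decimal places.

-0.28 V

E°cell = −ΔG°/(nF) = −(-208.4×10³)/((2)(96485)) = +1.080 V.
Since Ag⁺/Ag is the cathode and Co²⁺/Co the anode, E°cell = E°(Ag⁺/Ag) − E°(Co²⁺/Co).
So E°(Co²⁺/Co) = E°(Ag⁺/Ag) − E°cell = (+0.80) − (+1.080) = -0.28 V.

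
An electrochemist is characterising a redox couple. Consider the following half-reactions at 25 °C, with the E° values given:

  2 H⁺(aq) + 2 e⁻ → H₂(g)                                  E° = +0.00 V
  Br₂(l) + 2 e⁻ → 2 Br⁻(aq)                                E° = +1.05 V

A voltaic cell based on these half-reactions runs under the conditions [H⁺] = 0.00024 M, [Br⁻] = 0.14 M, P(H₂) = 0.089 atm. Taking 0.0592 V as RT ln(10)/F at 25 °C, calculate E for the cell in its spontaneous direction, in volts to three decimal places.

Br₂/Br⁻ is the cathode (higher E°), H⁺/H₂ the anode: E°cell = +1.05 − (+0.00) = +1.05 V, n = 2.
Overall: Br₂(l) + H₂(g) → 2 Br⁻(aq) + 2 H⁺(aq)
Q = [Br⁻]^2·[H⁺]^2 / (P(H₂)); log Q = -7.897.
E = E° − (0.0592/n) log Q = +1.05 − (0.0592/2)(-7.897) = +1.284 V.

+1.284 V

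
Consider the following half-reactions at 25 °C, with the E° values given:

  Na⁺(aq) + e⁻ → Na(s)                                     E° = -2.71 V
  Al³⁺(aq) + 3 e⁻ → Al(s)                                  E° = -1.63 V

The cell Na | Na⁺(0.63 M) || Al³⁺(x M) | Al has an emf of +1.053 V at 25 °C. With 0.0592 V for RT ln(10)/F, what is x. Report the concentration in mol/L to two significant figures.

0.011 M

Al³⁺/Al is the cathode, Na⁺/Na the anode: E°cell = +1.08 V, n = 3.
Overall reaction: Al³⁺(aq) + 3 Na(s) → Al(s) + 3 Na⁺(aq); Q = [Na⁺]^3/[Al³⁺]^1.
From E = E° − (0.0592/n) log Q: log Q = (E° − E)·n/0.0592 = (+1.08 − (+1.053))·3/0.0592 = 1.3682.
So 1·log[Al³⁺] = 3·log(0.63) − log Q = -0.6020 − (1.3682) = -1.9702; [Al³⁺] = 10^(-1.9702) ≈ 0.011 M.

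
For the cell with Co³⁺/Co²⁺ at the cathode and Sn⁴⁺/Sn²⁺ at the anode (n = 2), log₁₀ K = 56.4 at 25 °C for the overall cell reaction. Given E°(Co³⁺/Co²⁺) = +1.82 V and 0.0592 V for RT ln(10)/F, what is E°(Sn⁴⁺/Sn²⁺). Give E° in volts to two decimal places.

+0.15 V

E°cell = (0.0592/n)·log K = (0.0592/2)(56.4) = +1.669 V.
Since Co³⁺/Co²⁺ is the cathode and Sn⁴⁺/Sn²⁺ the anode, E°cell = E°(Co³⁺/Co²⁺) − E°(Sn⁴⁺/Sn²⁺).
So E°(Sn⁴⁺/Sn²⁺) = E°(Co³⁺/Co²⁺) − E°cell = (+1.82) − (+1.669) = +0.15 V.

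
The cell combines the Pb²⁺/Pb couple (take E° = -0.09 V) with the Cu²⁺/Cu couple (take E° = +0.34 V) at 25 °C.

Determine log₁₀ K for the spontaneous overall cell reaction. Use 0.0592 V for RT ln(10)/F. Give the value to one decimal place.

Cathode: Cu²⁺/Cu; anode: Pb²⁺/Pb. E°cell = +0.43 V, n = 2.
log K = nE°cell / 0.0592 = (2)(+0.43) / 0.0592 = 14.5.

14.5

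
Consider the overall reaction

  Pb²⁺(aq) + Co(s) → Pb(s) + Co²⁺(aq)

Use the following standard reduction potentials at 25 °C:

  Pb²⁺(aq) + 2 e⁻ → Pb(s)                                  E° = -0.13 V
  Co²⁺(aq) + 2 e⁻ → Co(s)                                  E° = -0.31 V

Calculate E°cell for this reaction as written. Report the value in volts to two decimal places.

The Pb²⁺/Pb couple has the higher reduction potential, so it is the cathode; Co²⁺/Co is oxidised at the anode.
E°cell = E°(cathode) − E°(anode) = (-0.13) − (-0.31) = +0.18 V.
Since E°cell > 0, the reaction is spontaneous under standard conditions.

+0.18 V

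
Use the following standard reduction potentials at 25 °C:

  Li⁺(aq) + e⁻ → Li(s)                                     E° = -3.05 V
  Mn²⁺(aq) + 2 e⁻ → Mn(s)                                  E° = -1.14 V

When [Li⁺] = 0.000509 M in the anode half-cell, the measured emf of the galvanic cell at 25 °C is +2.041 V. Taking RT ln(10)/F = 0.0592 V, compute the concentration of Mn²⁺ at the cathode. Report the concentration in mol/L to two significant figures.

0.0069 M

Mn²⁺/Mn is the cathode, Li⁺/Li the anode: E°cell = +1.91 V, n = 2.
Overall reaction: Mn²⁺(aq) + 2 Li(s) → Mn(s) + 2 Li⁺(aq); Q = [Li⁺]^2/[Mn²⁺]^1.
From E = E° − (0.0592/n) log Q: log Q = (E° − E)·n/0.0592 = (+1.91 − (+2.041))·2/0.0592 = -4.4257.
So 1·log[Mn²⁺] = 2·log(0.000509) − log Q = -6.5866 − (-4.4257) = -2.1609; [Mn²⁺] = 10^(-2.1609) ≈ 0.0069 M.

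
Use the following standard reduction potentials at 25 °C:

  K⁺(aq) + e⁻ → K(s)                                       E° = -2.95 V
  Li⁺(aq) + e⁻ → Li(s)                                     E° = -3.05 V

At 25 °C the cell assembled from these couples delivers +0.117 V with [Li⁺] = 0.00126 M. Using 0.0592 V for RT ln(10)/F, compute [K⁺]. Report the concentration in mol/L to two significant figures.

0.0024 M

K⁺/K is the cathode, Li⁺/Li the anode: E°cell = +0.10 V, n = 1.
Overall reaction: K⁺(aq) + Li(s) → K(s) + Li⁺(aq); Q = [Li⁺]^1/[K⁺]^1.
From E = E° − (0.0592/n) log Q: log Q = (E° − E)·n/0.0592 = (+0.10 − (+0.117))·1/0.0592 = -0.2872.
So 1·log[K⁺] = 1·log(0.00126) − log Q = -2.8996 − (-0.2872) = -2.6124; [K⁺] = 10^(-2.6124) ≈ 0.0024 M.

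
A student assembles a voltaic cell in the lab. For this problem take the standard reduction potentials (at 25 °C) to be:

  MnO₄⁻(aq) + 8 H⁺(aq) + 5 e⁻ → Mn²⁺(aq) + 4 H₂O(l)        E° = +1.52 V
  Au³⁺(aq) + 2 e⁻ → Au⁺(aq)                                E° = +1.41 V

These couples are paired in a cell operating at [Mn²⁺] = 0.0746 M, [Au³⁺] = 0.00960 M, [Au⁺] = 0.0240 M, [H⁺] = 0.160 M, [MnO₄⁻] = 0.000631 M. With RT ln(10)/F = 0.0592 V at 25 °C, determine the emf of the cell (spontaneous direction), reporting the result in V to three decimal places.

+0.022 V

MnO₄⁻/Mn²⁺ is the cathode (higher E°), Au³⁺/Au⁺ the anode: E°cell = +1.52 − (+1.41) = +0.11 V, n = 10.
Overall: 2 MnO₄⁻(aq) + 16 H⁺(aq) + 5 Au⁺(aq) → 2 Mn²⁺(aq) + 8 H₂O(l) + 5 Au³⁺(aq)
Q = [Mn²⁺]^2·[Au³⁺]^5 / ([MnO₄⁻]^2·[H⁺]^16·[Au⁺]^5); log Q = 14.890.
E = E° − (0.0592/n) log Q = +0.11 − (0.0592/10)(14.890) = +0.022 V.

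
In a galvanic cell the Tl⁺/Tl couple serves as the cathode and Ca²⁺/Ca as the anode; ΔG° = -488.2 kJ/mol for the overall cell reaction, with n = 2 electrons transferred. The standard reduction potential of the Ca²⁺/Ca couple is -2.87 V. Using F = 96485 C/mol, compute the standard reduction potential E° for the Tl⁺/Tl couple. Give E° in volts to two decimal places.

-0.34 V

E°cell = −ΔG°/(nF) = −(-488.2×10³)/((2)(96485)) = +2.530 V.
Since Tl⁺/Tl is the cathode and Ca²⁺/Ca the anode, E°cell = E°(Tl⁺/Tl) − E°(Ca²⁺/Ca).
So E°(Tl⁺/Tl) = E°cell + E°(Ca²⁺/Ca) = +2.530 + (-2.87) = -0.34 V.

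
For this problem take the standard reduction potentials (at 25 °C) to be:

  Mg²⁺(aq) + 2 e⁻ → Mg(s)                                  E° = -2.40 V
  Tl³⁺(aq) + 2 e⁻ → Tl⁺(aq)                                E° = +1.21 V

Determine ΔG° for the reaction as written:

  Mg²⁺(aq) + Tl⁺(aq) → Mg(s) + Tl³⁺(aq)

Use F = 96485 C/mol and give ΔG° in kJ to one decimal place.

+696.6 kJ

As written, Mg²⁺/Mg is reduced (cathode) and Tl³⁺/Tl⁺ is oxidised (anode), so E°cell = (-2.40) − (+1.21) = -3.61 V.
Balancing electrons gives n = 2.
ΔG° = −nFE° = −(2)(96485)(-3.61) = 696,622 J = +696.6 kJ.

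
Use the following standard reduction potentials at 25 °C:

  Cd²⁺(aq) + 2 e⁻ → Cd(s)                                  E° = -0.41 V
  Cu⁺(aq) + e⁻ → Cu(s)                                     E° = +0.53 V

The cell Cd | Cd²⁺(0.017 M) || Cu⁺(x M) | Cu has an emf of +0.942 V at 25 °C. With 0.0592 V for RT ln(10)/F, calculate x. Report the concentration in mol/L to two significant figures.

0.14 M

Cu⁺/Cu is the cathode, Cd²⁺/Cd the anode: E°cell = +0.94 V, n = 2.
Overall reaction: 2 Cu⁺(aq) + Cd(s) → 2 Cu(s) + Cd²⁺(aq); Q = [Cd²⁺]^1/[Cu⁺]^2.
From E = E° − (0.0592/n) log Q: log Q = (E° − E)·n/0.0592 = (+0.94 − (+0.942))·2/0.0592 = -0.0676.
So 2·log[Cu⁺] = 1·log(0.017) − log Q = -1.7696 − (-0.0676) = -1.7020; log[Cu⁺] = -1.7020 / 2 = -0.8510; [Cu⁺] = 10^(-0.8510) ≈ 0.14 M.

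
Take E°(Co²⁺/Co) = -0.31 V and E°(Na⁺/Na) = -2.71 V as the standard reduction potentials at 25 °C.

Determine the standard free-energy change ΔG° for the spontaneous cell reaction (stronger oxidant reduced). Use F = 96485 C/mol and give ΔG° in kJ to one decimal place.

Co²⁺/Co (E° = -0.31 V) is the cathode; Na⁺/Na (E° = -2.71 V) is the anode, so E°cell = +2.40 V.
Balancing electrons gives n = 2 (lcm of 2 and 1).
ΔG° = −nFE° = −(2)(96485)(+2.40) = -463,128 J = -463.1 kJ.

-463.1 kJ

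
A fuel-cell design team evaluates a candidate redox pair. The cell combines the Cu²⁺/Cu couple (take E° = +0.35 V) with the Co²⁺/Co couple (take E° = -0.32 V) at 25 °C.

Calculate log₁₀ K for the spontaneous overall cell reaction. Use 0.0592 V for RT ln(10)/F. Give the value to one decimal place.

22.6

Cathode: Cu²⁺/Cu; anode: Co²⁺/Co. E°cell = +0.67 V, n = 2.
log K = nE°cell / 0.0592 = (2)(+0.67) / 0.0592 = 22.6.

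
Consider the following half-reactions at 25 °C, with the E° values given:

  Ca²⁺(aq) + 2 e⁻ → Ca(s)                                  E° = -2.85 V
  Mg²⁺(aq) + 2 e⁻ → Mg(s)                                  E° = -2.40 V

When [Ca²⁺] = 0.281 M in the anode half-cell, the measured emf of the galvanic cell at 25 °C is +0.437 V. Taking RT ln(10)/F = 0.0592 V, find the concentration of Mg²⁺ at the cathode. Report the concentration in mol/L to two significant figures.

0.10 M

Mg²⁺/Mg is the cathode, Ca²⁺/Ca the anode: E°cell = +0.45 V, n = 2.
Overall reaction: Mg²⁺(aq) + Ca(s) → Mg(s) + Ca²⁺(aq); Q = [Ca²⁺]^1/[Mg²⁺]^1.
From E = E° − (0.0592/n) log Q: log Q = (E° − E)·n/0.0592 = (+0.45 − (+0.437))·2/0.0592 = 0.4392.
So 1·log[Mg²⁺] = 1·log(0.281) − log Q = -0.5513 − (0.4392) = -0.9905; [Mg²⁺] = 10^(-0.9905) ≈ 0.10 M.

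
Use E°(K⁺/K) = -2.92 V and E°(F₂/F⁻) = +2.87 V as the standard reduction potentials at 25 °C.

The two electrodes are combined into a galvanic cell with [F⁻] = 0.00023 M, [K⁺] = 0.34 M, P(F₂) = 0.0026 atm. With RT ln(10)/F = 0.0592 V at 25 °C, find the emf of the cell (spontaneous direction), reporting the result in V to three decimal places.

F₂/F⁻ is the cathode (higher E°), K⁺/K the anode: E°cell = +2.87 − (-2.92) = +5.79 V, n = 2.
Overall: F₂(g) + 2 K(s) → 2 F⁻(aq) + 2 K⁺(aq)
Q = [F⁻]^2·[K⁺]^2 / (P(F₂)); log Q = -5.629.
E = E° − (0.0592/n) log Q = +5.79 − (0.0592/2)(-5.629) = +5.957 V.

+5.957 V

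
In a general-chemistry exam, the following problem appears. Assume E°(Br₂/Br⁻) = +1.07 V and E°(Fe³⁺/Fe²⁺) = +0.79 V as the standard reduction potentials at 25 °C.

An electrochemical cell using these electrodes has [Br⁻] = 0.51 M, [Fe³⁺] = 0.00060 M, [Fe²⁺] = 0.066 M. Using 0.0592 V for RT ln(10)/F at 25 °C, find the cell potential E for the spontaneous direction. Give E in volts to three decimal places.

Br₂/Br⁻ is the cathode (higher E°), Fe³⁺/Fe²⁺ the anode: E°cell = +1.07 − (+0.79) = +0.28 V, n = 2.
Overall: Br₂(l) + 2 Fe²⁺(aq) → 2 Br⁻(aq) + 2 Fe³⁺(aq)
Q = [Br⁻]^2·[Fe³⁺]^2 / ([Fe²⁺]^2); log Q = -4.668.
E = E° − (0.0592/n) log Q = +0.28 − (0.0592/2)(-4.668) = +0.418 V.

+0.418 V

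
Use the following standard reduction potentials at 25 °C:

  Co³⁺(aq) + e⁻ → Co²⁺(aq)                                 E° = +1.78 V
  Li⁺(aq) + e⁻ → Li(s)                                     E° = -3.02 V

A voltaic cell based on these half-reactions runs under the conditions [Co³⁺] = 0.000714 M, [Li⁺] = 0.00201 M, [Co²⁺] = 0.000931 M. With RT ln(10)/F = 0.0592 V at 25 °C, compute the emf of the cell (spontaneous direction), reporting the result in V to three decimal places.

Co³⁺/Co²⁺ is the cathode (higher E°), Li⁺/Li the anode: E°cell = +1.78 − (-3.02) = +4.80 V, n = 1.
Overall: Co³⁺(aq) + Li(s) → Co²⁺(aq) + Li⁺(aq)
Q = [Co²⁺]·[Li⁺] / ([Co³⁺]); log Q = -2.582.
E = E° − (0.0592/n) log Q = +4.80 − (0.0592/1)(-2.582) = +4.953 V.

+4.953 V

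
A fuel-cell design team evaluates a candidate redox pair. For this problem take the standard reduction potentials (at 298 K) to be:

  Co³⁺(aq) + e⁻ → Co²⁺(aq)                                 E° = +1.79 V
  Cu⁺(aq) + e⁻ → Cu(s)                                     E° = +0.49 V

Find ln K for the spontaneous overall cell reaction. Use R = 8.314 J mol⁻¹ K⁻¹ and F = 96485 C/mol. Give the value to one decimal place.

50.6

Cathode: Co³⁺/Co²⁺; anode: Cu⁺/Cu. E°cell = (+1.79) − (+0.49) = +1.30 V, with n = 1.
ΔG° = −nFE° = −RT ln K, so ln K = nFE°/(RT) = (1)(96485)(+1.30) / ((8.314)(298)) = 50.626.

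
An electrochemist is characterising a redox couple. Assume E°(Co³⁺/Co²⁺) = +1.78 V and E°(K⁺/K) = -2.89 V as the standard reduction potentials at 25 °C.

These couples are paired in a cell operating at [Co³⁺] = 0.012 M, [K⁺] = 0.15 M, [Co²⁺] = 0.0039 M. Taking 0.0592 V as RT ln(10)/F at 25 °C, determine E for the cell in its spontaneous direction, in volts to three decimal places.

+4.748 V

Co³⁺/Co²⁺ is the cathode (higher E°), K⁺/K the anode: E°cell = +1.78 − (-2.89) = +4.67 V, n = 1.
Overall: Co³⁺(aq) + K(s) → Co²⁺(aq) + K⁺(aq)
Q = [Co²⁺]·[K⁺] / ([Co³⁺]); log Q = -1.312.
E = E° − (0.0592/n) log Q = +4.67 − (0.0592/1)(-1.312) = +4.748 V.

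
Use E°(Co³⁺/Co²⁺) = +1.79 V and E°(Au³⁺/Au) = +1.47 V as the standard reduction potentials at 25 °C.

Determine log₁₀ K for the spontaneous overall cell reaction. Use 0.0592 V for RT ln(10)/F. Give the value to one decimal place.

Cathode: Co³⁺/Co²⁺; anode: Au³⁺/Au. E°cell = +0.32 V, n = 3.
log K = nE°cell / 0.0592 = (3)(+0.32) / 0.0592 = 16.2.

16.2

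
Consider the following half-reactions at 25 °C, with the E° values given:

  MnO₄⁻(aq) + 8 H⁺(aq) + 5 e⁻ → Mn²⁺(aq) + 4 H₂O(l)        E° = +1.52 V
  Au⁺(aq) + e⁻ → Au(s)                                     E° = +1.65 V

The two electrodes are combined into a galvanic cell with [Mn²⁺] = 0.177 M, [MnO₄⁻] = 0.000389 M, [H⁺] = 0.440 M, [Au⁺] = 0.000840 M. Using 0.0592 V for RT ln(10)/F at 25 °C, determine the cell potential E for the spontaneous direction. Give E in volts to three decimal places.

+0.013 V

Au⁺/Au is the cathode (higher E°), MnO₄⁻/Mn²⁺ the anode: E°cell = +1.65 − (+1.52) = +0.13 V, n = 5.
Overall: 5 Au⁺(aq) + Mn²⁺(aq) + 4 H₂O(l) → 5 Au(s) + MnO₄⁻(aq) + 8 H⁺(aq)
Q = [MnO₄⁻]·[H⁺]^8 / ([Au⁺]^5·[Mn²⁺]); log Q = 9.868.
E = E° − (0.0592/n) log Q = +0.13 − (0.0592/5)(9.868) = +0.013 V.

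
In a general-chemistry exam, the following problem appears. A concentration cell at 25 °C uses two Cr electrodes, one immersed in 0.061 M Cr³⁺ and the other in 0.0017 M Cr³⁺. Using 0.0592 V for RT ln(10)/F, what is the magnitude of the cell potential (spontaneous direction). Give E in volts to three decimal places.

For a concentration cell E°cell = 0. The 0.061 M side is the cathode (reduction is favoured where [Cr³⁺] is higher).
With n = 3, E = −(0.0592/3) log([Cr³⁺]ₐₙ/[Cr³⁺]꜀ₐₜ) = −(0.0592/3) log(0.0017/0.061) = −(0.0592/3)(-1.555) = +0.031 V.

+0.031 V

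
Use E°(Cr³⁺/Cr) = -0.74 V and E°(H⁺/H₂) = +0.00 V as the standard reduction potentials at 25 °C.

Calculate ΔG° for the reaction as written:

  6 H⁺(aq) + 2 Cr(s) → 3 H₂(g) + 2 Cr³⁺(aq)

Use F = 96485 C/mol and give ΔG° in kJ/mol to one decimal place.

As written, H⁺/H₂ is reduced (cathode) and Cr³⁺/Cr is oxidised (anode), so E°cell = (+0.00) − (-0.74) = +0.74 V.
Balancing electrons gives n = 6.
ΔG° = −nFE° = −(6)(96485)(+0.74) = -428,393 J = -428.4 kJ/mol.

-428.4 kJ/mol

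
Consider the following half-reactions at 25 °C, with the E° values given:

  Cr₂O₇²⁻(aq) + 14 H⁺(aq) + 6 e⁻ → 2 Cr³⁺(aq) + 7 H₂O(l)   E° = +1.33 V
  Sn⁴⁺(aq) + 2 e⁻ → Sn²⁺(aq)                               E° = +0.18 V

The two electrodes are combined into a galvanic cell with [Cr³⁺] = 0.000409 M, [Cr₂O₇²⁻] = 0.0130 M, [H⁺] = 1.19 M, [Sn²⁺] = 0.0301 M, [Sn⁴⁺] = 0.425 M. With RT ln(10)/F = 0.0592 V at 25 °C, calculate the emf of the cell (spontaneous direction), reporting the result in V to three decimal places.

+1.175 V

Cr₂O₇²⁻/Cr³⁺ is the cathode (higher E°), Sn⁴⁺/Sn²⁺ the anode: E°cell = +1.33 − (+0.18) = +1.15 V, n = 6.
Overall: Cr₂O₇²⁻(aq) + 14 H⁺(aq) + 3 Sn²⁺(aq) → 2 Cr³⁺(aq) + 7 H₂O(l) + 3 Sn⁴⁺(aq)
Q = [Cr³⁺]^2·[Sn⁴⁺]^3 / ([Cr₂O₇²⁻]·[H⁺]^14·[Sn²⁺]^3); log Q = -2.499.
E = E° − (0.0592/n) log Q = +1.15 − (0.0592/6)(-2.499) = +1.175 V.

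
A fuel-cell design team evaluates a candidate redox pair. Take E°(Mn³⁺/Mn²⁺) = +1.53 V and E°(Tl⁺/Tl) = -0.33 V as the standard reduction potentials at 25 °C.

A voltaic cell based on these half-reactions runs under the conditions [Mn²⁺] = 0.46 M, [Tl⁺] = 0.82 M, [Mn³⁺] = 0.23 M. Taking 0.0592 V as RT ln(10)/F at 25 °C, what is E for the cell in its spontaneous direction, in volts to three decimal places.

Mn³⁺/Mn²⁺ is the cathode (higher E°), Tl⁺/Tl the anode: E°cell = +1.53 − (-0.33) = +1.86 V, n = 1.
Overall: Mn³⁺(aq) + Tl(s) → Mn²⁺(aq) + Tl⁺(aq)
Q = [Mn²⁺]·[Tl⁺] / ([Mn³⁺]); log Q = 0.215.
E = E° − (0.0592/n) log Q = +1.86 − (0.0592/1)(0.215) = +1.847 V.

+1.847 V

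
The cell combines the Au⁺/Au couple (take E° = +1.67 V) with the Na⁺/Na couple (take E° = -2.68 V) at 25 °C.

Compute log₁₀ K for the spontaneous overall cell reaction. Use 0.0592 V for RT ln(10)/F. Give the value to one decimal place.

Cathode: Au⁺/Au; anode: Na⁺/Na. E°cell = +4.35 V, n = 1.
log K = nE°cell / 0.0592 = (1)(+4.35) / 0.0592 = 73.5.

73.5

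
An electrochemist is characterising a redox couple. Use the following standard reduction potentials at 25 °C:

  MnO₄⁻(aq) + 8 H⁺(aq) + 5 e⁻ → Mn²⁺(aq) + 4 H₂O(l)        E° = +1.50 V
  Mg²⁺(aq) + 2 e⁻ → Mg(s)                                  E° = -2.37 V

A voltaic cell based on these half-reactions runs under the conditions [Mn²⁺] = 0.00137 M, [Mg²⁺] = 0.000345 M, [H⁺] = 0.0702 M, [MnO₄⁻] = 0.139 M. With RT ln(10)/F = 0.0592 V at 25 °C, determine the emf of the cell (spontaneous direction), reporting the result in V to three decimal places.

MnO₄⁻/Mn²⁺ is the cathode (higher E°), Mg²⁺/Mg the anode: E°cell = +1.50 − (-2.37) = +3.87 V, n = 10.
Overall: 2 MnO₄⁻(aq) + 16 H⁺(aq) + 5 Mg(s) → 2 Mn²⁺(aq) + 8 H₂O(l) + 5 Mg²⁺(aq)
Q = [Mn²⁺]^2·[Mg²⁺]^5 / ([MnO₄⁻]^2·[H⁺]^16); log Q = -2.865.
E = E° − (0.0592/n) log Q = +3.87 − (0.0592/10)(-2.865) = +3.887 V.

+3.887 V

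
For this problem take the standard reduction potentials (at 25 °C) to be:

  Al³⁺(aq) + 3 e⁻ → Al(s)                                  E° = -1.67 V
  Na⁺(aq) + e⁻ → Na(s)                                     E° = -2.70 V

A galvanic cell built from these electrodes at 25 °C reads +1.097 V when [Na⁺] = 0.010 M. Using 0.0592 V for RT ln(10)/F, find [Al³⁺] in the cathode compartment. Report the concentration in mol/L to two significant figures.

Al³⁺/Al is the cathode, Na⁺/Na the anode: E°cell = +1.03 V, n = 3.
Overall reaction: Al³⁺(aq) + 3 Na(s) → Al(s) + 3 Na⁺(aq); Q = [Na⁺]^3/[Al³⁺]^1.
From E = E° − (0.0592/n) log Q: log Q = (E° − E)·n/0.0592 = (+1.03 − (+1.097))·3/0.0592 = -3.3953.
So 1·log[Al³⁺] = 3·log(0.01) − log Q = -6.0000 − (-3.3953) = -2.6047; [Al³⁺] = 10^(-2.6047) ≈ 0.0025 M.

0.0025 M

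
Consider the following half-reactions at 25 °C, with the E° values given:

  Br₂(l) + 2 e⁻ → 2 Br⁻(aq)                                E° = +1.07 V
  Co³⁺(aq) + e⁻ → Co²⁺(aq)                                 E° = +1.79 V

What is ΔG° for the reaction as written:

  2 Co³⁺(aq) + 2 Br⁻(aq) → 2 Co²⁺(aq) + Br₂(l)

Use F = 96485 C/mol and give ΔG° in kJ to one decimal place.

-138.9 kJ

As written, Co³⁺/Co²⁺ is reduced (cathode) and Br₂/Br⁻ is oxidised (anode), so E°cell = (+1.79) − (+1.07) = +0.72 V.
Balancing electrons gives n = 2.
ΔG° = −nFE° = −(2)(96485)(+0.72) = -138,938 J = -138.9 kJ.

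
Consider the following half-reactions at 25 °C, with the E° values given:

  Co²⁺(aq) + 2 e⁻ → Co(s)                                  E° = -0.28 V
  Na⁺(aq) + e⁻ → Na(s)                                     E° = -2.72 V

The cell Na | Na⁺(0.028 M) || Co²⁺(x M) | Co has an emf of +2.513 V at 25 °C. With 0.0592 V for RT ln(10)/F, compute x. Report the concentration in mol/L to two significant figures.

0.23 M

Co²⁺/Co is the cathode, Na⁺/Na the anode: E°cell = +2.44 V, n = 2.
Overall reaction: Co²⁺(aq) + 2 Na(s) → Co(s) + 2 Na⁺(aq); Q = [Na⁺]^2/[Co²⁺]^1.
From E = E° − (0.0592/n) log Q: log Q = (E° − E)·n/0.0592 = (+2.44 − (+2.513))·2/0.0592 = -2.4662.
So 1·log[Co²⁺] = 2·log(0.028) − log Q = -3.1057 − (-2.4662) = -0.6395; [Co²⁺] = 10^(-0.6395) ≈ 0.23 M.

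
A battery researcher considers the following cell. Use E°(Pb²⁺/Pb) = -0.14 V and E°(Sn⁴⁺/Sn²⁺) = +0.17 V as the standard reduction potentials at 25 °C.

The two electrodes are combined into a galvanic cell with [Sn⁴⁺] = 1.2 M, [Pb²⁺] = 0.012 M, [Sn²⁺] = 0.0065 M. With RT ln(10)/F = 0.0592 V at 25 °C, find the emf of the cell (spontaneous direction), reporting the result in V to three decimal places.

+0.434 V

Sn⁴⁺/Sn²⁺ is the cathode (higher E°), Pb²⁺/Pb the anode: E°cell = +0.17 − (-0.14) = +0.31 V, n = 2.
Overall: Sn⁴⁺(aq) + Pb(s) → Sn²⁺(aq) + Pb²⁺(aq)
Q = [Sn²⁺]·[Pb²⁺] / ([Sn⁴⁺]); log Q = -4.187.
E = E° − (0.0592/n) log Q = +0.31 − (0.0592/2)(-4.187) = +0.434 V.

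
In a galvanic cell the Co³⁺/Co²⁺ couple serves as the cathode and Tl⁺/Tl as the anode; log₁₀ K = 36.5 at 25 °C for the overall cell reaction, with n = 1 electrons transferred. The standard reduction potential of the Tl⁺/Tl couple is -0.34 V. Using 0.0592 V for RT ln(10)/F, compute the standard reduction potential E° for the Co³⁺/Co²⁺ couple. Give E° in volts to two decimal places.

E°cell = (0.0592/n)·log K = (0.0592/1)(36.5) = +2.161 V.
Since Co³⁺/Co²⁺ is the cathode and Tl⁺/Tl the anode, E°cell = E°(Co³⁺/Co²⁺) − E°(Tl⁺/Tl).
So E°(Co³⁺/Co²⁺) = E°cell + E°(Tl⁺/Tl) = +2.161 + (-0.34) = +1.82 V.

+1.82 V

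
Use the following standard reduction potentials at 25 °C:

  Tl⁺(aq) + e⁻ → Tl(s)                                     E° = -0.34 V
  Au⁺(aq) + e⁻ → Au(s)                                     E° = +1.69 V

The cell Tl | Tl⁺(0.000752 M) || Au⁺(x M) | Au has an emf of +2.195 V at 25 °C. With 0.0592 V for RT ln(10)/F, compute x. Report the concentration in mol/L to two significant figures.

0.46 M

Au⁺/Au is the cathode, Tl⁺/Tl the anode: E°cell = +2.03 V, n = 1.
Overall reaction: Au⁺(aq) + Tl(s) → Au(s) + Tl⁺(aq); Q = [Tl⁺]^1/[Au⁺]^1.
From E = E° − (0.0592/n) log Q: log Q = (E° − E)·n/0.0592 = (+2.03 − (+2.195))·1/0.0592 = -2.7872.
So 1·log[Au⁺] = 1·log(0.000752) − log Q = -3.1238 − (-2.7872) = -0.3366; [Au⁺] = 10^(-0.3366) ≈ 0.46 M.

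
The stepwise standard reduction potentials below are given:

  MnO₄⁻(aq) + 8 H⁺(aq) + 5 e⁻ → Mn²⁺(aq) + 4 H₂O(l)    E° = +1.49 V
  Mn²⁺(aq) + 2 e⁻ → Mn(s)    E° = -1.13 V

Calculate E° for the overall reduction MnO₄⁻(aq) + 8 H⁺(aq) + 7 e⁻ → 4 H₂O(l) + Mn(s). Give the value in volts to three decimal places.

+0.741 V

Standard free energies of sequential steps add: ΔG°₃ = ΔG°₁ + ΔG°₂, so n₃E°₃ = n₁E°₁ + n₂E°₂.
E°₃ = (5×+1.49 + 2×-1.13) / 7 = (+5.190) / 7 = +0.741 V.
E° values themselves are not directly additive — weighting by electron count is essential.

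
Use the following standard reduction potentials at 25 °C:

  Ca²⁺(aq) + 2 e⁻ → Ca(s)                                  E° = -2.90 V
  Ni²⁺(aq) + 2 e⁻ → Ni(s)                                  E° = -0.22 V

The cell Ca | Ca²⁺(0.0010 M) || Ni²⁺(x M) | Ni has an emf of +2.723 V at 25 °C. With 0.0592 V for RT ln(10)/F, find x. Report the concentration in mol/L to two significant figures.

0.028 M

Ni²⁺/Ni is the cathode, Ca²⁺/Ca the anode: E°cell = +2.68 V, n = 2.
Overall reaction: Ni²⁺(aq) + Ca(s) → Ni(s) + Ca²⁺(aq); Q = [Ca²⁺]^1/[Ni²⁺]^1.
From E = E° − (0.0592/n) log Q: log Q = (E° − E)·n/0.0592 = (+2.68 − (+2.723))·2/0.0592 = -1.4527.
So 1·log[Ni²⁺] = 1·log(0.001) − log Q = -3.0000 − (-1.4527) = -1.5473; [Ni²⁺] = 10^(-1.5473) ≈ 0.028 M.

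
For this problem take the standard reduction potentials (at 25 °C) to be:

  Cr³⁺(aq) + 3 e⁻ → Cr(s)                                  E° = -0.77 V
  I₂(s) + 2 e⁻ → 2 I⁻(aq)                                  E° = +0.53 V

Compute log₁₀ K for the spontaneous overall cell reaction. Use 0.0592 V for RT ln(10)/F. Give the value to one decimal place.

131.8

Cathode: I₂/I⁻; anode: Cr³⁺/Cr. E°cell = +1.30 V, n = 6.
log K = nE°cell / 0.0592 = (6)(+1.30) / 0.0592 = 131.8.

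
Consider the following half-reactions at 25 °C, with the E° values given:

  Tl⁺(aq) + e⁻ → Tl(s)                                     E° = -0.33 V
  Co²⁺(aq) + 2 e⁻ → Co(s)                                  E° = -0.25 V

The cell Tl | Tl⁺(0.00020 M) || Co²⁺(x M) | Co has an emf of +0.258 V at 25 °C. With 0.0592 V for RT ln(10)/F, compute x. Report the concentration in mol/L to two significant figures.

0.041 M

Co²⁺/Co is the cathode, Tl⁺/Tl the anode: E°cell = +0.08 V, n = 2.
Overall reaction: Co²⁺(aq) + 2 Tl(s) → Co(s) + 2 Tl⁺(aq); Q = [Tl⁺]^2/[Co²⁺]^1.
From E = E° − (0.0592/n) log Q: log Q = (E° − E)·n/0.0592 = (+0.08 − (+0.258))·2/0.0592 = -6.0135.
So 1·log[Co²⁺] = 2·log(0.0002) − log Q = -7.3979 − (-6.0135) = -1.3844; [Co²⁺] = 10^(-1.3844) ≈ 0.041 M.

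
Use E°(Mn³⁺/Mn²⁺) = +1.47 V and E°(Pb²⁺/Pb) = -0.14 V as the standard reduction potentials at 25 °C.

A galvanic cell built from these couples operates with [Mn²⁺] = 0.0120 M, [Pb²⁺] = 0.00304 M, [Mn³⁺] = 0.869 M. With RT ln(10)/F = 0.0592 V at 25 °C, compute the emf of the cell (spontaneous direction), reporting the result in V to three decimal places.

Mn³⁺/Mn²⁺ is the cathode (higher E°), Pb²⁺/Pb the anode: E°cell = +1.47 − (-0.14) = +1.61 V, n = 2.
Overall: 2 Mn³⁺(aq) + Pb(s) → 2 Mn²⁺(aq) + Pb²⁺(aq)
Q = [Mn²⁺]^2·[Pb²⁺] / ([Mn³⁺]^2); log Q = -6.237.
E = E° − (0.0592/n) log Q = +1.61 − (0.0592/2)(-6.237) = +1.795 V.

+1.795 V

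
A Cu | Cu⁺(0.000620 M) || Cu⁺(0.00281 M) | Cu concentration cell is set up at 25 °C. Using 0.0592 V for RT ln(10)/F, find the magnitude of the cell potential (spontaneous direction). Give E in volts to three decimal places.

+0.039 V

For a concentration cell E°cell = 0. The 0.00281 M side is the cathode (reduction is favoured where [Cu⁺] is higher).
With n = 1, E = −(0.0592/1) log([Cu⁺]ₐₙ/[Cu⁺]꜀ₐₜ) = −(0.0592/1) log(0.00062/0.00281) = −(0.0592/1)(-0.656) = +0.039 V.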